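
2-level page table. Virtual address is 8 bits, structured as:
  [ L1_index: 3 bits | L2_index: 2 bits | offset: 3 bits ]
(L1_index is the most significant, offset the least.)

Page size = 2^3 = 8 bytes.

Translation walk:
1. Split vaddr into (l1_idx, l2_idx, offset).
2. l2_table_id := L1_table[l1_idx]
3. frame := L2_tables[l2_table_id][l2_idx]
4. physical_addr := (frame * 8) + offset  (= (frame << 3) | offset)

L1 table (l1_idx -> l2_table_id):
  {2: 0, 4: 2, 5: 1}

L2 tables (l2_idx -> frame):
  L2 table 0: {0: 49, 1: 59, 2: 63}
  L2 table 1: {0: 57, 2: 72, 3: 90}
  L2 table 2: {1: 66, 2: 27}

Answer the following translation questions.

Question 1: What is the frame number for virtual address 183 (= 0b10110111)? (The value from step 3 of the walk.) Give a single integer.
Answer: 72

Derivation:
vaddr = 183: l1_idx=5, l2_idx=2
L1[5] = 1; L2[1][2] = 72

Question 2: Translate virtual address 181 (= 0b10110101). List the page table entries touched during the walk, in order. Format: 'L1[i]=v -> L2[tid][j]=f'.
Answer: L1[5]=1 -> L2[1][2]=72

Derivation:
vaddr = 181 = 0b10110101
Split: l1_idx=5, l2_idx=2, offset=5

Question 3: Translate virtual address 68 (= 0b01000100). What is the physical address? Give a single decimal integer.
Answer: 396

Derivation:
vaddr = 68 = 0b01000100
Split: l1_idx=2, l2_idx=0, offset=4
L1[2] = 0
L2[0][0] = 49
paddr = 49 * 8 + 4 = 396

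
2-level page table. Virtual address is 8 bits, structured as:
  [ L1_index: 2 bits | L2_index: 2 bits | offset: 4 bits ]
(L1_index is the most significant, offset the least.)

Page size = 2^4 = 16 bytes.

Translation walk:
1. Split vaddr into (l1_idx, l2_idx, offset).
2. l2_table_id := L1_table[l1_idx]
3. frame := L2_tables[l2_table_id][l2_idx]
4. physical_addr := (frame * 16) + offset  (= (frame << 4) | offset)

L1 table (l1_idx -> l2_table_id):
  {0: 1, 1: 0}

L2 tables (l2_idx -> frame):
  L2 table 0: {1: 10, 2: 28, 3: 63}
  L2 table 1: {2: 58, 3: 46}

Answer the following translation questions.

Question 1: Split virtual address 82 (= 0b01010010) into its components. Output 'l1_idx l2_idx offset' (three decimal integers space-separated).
Answer: 1 1 2

Derivation:
vaddr = 82 = 0b01010010
  top 2 bits -> l1_idx = 1
  next 2 bits -> l2_idx = 1
  bottom 4 bits -> offset = 2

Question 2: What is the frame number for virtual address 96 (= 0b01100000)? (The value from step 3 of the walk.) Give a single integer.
Answer: 28

Derivation:
vaddr = 96: l1_idx=1, l2_idx=2
L1[1] = 0; L2[0][2] = 28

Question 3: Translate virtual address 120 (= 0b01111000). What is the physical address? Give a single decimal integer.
vaddr = 120 = 0b01111000
Split: l1_idx=1, l2_idx=3, offset=8
L1[1] = 0
L2[0][3] = 63
paddr = 63 * 16 + 8 = 1016

Answer: 1016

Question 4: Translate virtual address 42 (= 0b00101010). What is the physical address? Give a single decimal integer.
Answer: 938

Derivation:
vaddr = 42 = 0b00101010
Split: l1_idx=0, l2_idx=2, offset=10
L1[0] = 1
L2[1][2] = 58
paddr = 58 * 16 + 10 = 938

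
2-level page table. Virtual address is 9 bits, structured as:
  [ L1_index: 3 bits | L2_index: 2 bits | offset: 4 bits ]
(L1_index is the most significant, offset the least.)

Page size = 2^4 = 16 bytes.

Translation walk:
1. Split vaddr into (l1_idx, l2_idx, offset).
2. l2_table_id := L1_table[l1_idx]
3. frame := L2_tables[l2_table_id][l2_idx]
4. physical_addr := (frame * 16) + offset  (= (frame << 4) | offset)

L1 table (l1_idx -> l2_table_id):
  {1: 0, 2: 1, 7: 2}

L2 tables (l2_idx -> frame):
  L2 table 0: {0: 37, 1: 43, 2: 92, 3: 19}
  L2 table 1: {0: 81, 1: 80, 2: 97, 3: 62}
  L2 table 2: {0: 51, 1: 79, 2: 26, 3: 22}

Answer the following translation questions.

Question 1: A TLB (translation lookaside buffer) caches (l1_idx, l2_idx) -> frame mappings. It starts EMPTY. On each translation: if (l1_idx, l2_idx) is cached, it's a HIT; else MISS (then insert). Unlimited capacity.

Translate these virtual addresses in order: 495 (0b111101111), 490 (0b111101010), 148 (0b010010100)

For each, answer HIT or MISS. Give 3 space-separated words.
Answer: MISS HIT MISS

Derivation:
vaddr=495: (7,2) not in TLB -> MISS, insert
vaddr=490: (7,2) in TLB -> HIT
vaddr=148: (2,1) not in TLB -> MISS, insert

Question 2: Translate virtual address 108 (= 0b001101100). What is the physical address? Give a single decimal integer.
vaddr = 108 = 0b001101100
Split: l1_idx=1, l2_idx=2, offset=12
L1[1] = 0
L2[0][2] = 92
paddr = 92 * 16 + 12 = 1484

Answer: 1484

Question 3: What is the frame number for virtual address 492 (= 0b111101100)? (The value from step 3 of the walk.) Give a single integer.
Answer: 26

Derivation:
vaddr = 492: l1_idx=7, l2_idx=2
L1[7] = 2; L2[2][2] = 26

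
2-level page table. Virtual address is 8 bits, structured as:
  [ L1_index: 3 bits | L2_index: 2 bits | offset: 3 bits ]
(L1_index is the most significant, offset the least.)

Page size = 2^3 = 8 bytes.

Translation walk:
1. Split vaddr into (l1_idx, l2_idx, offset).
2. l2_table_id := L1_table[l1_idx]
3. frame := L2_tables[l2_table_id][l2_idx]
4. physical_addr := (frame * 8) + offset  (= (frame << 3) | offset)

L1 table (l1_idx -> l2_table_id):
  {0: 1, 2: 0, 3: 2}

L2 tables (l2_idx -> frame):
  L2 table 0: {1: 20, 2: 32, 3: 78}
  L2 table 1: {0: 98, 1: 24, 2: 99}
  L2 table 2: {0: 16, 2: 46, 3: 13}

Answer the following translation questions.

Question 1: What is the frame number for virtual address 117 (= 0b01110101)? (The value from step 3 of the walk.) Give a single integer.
Answer: 46

Derivation:
vaddr = 117: l1_idx=3, l2_idx=2
L1[3] = 2; L2[2][2] = 46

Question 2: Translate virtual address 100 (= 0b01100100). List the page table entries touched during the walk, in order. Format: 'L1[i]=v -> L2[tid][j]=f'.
vaddr = 100 = 0b01100100
Split: l1_idx=3, l2_idx=0, offset=4

Answer: L1[3]=2 -> L2[2][0]=16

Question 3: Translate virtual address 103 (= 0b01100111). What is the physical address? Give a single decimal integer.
Answer: 135

Derivation:
vaddr = 103 = 0b01100111
Split: l1_idx=3, l2_idx=0, offset=7
L1[3] = 2
L2[2][0] = 16
paddr = 16 * 8 + 7 = 135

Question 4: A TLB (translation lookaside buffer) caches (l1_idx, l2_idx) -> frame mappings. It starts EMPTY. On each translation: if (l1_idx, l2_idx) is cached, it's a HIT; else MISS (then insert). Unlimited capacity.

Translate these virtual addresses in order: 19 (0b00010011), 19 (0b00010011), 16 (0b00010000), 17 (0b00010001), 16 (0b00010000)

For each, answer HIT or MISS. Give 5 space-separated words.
vaddr=19: (0,2) not in TLB -> MISS, insert
vaddr=19: (0,2) in TLB -> HIT
vaddr=16: (0,2) in TLB -> HIT
vaddr=17: (0,2) in TLB -> HIT
vaddr=16: (0,2) in TLB -> HIT

Answer: MISS HIT HIT HIT HIT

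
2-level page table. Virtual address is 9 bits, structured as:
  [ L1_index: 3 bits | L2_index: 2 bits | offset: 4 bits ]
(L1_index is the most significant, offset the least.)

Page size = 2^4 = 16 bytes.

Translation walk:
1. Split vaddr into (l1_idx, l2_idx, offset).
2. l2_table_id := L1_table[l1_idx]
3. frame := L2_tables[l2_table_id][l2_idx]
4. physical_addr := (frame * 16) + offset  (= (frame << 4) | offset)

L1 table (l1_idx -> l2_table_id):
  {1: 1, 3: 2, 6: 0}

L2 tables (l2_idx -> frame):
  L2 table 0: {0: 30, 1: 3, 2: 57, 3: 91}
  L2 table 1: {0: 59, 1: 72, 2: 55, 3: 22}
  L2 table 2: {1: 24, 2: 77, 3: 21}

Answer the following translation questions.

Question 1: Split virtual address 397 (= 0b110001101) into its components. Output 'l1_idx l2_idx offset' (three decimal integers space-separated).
Answer: 6 0 13

Derivation:
vaddr = 397 = 0b110001101
  top 3 bits -> l1_idx = 6
  next 2 bits -> l2_idx = 0
  bottom 4 bits -> offset = 13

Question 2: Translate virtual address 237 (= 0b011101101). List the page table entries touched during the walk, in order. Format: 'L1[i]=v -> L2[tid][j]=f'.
vaddr = 237 = 0b011101101
Split: l1_idx=3, l2_idx=2, offset=13

Answer: L1[3]=2 -> L2[2][2]=77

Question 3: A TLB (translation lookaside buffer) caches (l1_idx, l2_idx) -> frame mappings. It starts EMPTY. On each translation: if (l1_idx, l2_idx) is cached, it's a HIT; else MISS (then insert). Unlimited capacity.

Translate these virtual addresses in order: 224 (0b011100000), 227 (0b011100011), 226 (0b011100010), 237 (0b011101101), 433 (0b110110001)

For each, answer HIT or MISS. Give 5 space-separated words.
Answer: MISS HIT HIT HIT MISS

Derivation:
vaddr=224: (3,2) not in TLB -> MISS, insert
vaddr=227: (3,2) in TLB -> HIT
vaddr=226: (3,2) in TLB -> HIT
vaddr=237: (3,2) in TLB -> HIT
vaddr=433: (6,3) not in TLB -> MISS, insert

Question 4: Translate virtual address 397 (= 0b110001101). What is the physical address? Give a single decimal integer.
Answer: 493

Derivation:
vaddr = 397 = 0b110001101
Split: l1_idx=6, l2_idx=0, offset=13
L1[6] = 0
L2[0][0] = 30
paddr = 30 * 16 + 13 = 493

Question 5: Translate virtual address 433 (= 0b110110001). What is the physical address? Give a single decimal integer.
vaddr = 433 = 0b110110001
Split: l1_idx=6, l2_idx=3, offset=1
L1[6] = 0
L2[0][3] = 91
paddr = 91 * 16 + 1 = 1457

Answer: 1457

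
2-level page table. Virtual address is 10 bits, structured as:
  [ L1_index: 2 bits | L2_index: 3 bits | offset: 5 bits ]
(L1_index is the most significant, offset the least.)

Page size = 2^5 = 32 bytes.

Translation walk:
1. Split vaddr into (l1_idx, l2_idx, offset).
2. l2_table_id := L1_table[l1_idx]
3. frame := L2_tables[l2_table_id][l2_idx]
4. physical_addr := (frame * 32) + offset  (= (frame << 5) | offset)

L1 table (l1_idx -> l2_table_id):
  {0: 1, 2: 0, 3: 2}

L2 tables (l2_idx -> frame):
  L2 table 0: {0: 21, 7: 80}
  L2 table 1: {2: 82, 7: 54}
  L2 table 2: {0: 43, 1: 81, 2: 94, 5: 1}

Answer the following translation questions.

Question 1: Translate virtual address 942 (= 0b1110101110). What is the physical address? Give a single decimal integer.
vaddr = 942 = 0b1110101110
Split: l1_idx=3, l2_idx=5, offset=14
L1[3] = 2
L2[2][5] = 1
paddr = 1 * 32 + 14 = 46

Answer: 46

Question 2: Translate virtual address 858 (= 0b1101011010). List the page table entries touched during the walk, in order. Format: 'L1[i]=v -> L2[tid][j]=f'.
vaddr = 858 = 0b1101011010
Split: l1_idx=3, l2_idx=2, offset=26

Answer: L1[3]=2 -> L2[2][2]=94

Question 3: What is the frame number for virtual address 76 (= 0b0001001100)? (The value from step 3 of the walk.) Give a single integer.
Answer: 82

Derivation:
vaddr = 76: l1_idx=0, l2_idx=2
L1[0] = 1; L2[1][2] = 82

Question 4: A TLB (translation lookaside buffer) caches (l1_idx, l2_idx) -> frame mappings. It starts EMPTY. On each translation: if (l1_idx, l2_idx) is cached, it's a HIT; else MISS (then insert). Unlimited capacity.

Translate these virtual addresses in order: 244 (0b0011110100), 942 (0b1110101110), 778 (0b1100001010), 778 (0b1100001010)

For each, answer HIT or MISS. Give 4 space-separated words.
vaddr=244: (0,7) not in TLB -> MISS, insert
vaddr=942: (3,5) not in TLB -> MISS, insert
vaddr=778: (3,0) not in TLB -> MISS, insert
vaddr=778: (3,0) in TLB -> HIT

Answer: MISS MISS MISS HIT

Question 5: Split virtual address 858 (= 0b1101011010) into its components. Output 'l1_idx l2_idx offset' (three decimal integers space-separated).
Answer: 3 2 26

Derivation:
vaddr = 858 = 0b1101011010
  top 2 bits -> l1_idx = 3
  next 3 bits -> l2_idx = 2
  bottom 5 bits -> offset = 26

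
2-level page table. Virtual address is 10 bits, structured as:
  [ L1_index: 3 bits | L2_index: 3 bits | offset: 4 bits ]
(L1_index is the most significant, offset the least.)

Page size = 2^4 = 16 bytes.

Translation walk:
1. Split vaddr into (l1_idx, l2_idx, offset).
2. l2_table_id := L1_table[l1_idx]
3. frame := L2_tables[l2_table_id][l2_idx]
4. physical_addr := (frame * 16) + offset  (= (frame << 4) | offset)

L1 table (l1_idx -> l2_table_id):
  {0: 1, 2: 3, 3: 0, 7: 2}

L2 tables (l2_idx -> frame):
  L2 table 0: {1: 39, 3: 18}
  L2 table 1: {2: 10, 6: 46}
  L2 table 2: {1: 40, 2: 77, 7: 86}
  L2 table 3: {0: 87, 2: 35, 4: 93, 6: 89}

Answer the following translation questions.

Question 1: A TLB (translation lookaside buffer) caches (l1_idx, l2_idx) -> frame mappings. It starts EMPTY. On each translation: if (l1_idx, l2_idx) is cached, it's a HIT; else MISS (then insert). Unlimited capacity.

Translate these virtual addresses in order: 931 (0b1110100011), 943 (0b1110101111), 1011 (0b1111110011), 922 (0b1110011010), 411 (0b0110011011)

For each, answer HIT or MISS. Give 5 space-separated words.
vaddr=931: (7,2) not in TLB -> MISS, insert
vaddr=943: (7,2) in TLB -> HIT
vaddr=1011: (7,7) not in TLB -> MISS, insert
vaddr=922: (7,1) not in TLB -> MISS, insert
vaddr=411: (3,1) not in TLB -> MISS, insert

Answer: MISS HIT MISS MISS MISS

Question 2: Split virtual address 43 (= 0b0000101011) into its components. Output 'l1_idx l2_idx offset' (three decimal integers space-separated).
vaddr = 43 = 0b0000101011
  top 3 bits -> l1_idx = 0
  next 3 bits -> l2_idx = 2
  bottom 4 bits -> offset = 11

Answer: 0 2 11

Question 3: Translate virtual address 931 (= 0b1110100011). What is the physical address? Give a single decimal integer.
vaddr = 931 = 0b1110100011
Split: l1_idx=7, l2_idx=2, offset=3
L1[7] = 2
L2[2][2] = 77
paddr = 77 * 16 + 3 = 1235

Answer: 1235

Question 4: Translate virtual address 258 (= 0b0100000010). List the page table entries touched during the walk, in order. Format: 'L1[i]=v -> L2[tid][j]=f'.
vaddr = 258 = 0b0100000010
Split: l1_idx=2, l2_idx=0, offset=2

Answer: L1[2]=3 -> L2[3][0]=87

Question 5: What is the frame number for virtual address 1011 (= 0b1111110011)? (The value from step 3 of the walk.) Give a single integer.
vaddr = 1011: l1_idx=7, l2_idx=7
L1[7] = 2; L2[2][7] = 86

Answer: 86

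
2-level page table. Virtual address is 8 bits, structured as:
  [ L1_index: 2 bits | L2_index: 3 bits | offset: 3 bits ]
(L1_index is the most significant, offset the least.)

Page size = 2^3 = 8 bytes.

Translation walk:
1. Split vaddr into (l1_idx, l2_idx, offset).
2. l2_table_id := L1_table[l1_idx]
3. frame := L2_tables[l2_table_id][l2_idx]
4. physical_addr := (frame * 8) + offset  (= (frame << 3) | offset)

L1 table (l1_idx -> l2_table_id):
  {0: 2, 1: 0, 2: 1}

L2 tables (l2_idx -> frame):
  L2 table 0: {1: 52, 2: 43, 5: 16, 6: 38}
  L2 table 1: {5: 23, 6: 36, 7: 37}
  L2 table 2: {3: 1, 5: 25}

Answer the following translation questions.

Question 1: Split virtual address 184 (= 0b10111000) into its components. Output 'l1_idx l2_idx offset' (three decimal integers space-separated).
vaddr = 184 = 0b10111000
  top 2 bits -> l1_idx = 2
  next 3 bits -> l2_idx = 7
  bottom 3 bits -> offset = 0

Answer: 2 7 0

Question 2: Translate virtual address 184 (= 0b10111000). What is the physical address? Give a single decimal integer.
Answer: 296

Derivation:
vaddr = 184 = 0b10111000
Split: l1_idx=2, l2_idx=7, offset=0
L1[2] = 1
L2[1][7] = 37
paddr = 37 * 8 + 0 = 296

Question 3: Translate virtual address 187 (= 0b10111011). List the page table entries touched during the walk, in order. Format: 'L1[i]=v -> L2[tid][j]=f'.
Answer: L1[2]=1 -> L2[1][7]=37

Derivation:
vaddr = 187 = 0b10111011
Split: l1_idx=2, l2_idx=7, offset=3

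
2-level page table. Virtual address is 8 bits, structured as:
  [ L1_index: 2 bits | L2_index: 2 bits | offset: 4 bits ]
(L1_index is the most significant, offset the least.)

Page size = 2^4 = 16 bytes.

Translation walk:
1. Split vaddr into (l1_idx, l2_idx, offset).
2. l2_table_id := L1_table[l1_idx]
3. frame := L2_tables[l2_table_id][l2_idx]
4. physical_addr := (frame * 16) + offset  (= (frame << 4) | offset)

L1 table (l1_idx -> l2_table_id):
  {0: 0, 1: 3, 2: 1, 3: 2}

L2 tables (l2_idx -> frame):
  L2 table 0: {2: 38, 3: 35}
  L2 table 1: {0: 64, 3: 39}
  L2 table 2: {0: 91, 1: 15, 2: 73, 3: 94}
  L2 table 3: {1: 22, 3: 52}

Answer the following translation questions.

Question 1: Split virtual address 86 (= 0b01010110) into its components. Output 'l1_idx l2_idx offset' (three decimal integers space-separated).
Answer: 1 1 6

Derivation:
vaddr = 86 = 0b01010110
  top 2 bits -> l1_idx = 1
  next 2 bits -> l2_idx = 1
  bottom 4 bits -> offset = 6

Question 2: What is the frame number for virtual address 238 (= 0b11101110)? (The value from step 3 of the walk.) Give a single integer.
Answer: 73

Derivation:
vaddr = 238: l1_idx=3, l2_idx=2
L1[3] = 2; L2[2][2] = 73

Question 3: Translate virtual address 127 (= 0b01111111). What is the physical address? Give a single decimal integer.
Answer: 847

Derivation:
vaddr = 127 = 0b01111111
Split: l1_idx=1, l2_idx=3, offset=15
L1[1] = 3
L2[3][3] = 52
paddr = 52 * 16 + 15 = 847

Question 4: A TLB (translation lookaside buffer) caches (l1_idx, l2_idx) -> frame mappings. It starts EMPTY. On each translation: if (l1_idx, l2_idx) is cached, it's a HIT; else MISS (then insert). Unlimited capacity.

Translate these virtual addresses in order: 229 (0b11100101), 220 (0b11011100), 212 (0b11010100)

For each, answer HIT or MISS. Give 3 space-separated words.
Answer: MISS MISS HIT

Derivation:
vaddr=229: (3,2) not in TLB -> MISS, insert
vaddr=220: (3,1) not in TLB -> MISS, insert
vaddr=212: (3,1) in TLB -> HIT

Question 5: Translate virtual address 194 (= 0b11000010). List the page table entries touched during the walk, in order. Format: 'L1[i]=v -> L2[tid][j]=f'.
vaddr = 194 = 0b11000010
Split: l1_idx=3, l2_idx=0, offset=2

Answer: L1[3]=2 -> L2[2][0]=91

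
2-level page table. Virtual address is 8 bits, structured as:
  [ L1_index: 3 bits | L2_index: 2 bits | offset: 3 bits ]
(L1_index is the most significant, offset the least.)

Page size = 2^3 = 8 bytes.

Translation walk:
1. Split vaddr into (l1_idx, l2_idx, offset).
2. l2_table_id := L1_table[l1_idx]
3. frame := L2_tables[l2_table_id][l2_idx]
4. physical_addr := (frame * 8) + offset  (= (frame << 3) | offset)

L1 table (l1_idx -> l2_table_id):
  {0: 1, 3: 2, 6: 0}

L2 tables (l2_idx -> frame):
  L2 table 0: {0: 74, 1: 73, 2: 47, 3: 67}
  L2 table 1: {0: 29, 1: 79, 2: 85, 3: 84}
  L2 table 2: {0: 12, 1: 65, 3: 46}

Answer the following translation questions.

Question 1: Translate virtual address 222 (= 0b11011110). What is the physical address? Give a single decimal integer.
Answer: 542

Derivation:
vaddr = 222 = 0b11011110
Split: l1_idx=6, l2_idx=3, offset=6
L1[6] = 0
L2[0][3] = 67
paddr = 67 * 8 + 6 = 542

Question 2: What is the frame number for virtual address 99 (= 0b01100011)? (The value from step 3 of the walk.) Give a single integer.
Answer: 12

Derivation:
vaddr = 99: l1_idx=3, l2_idx=0
L1[3] = 2; L2[2][0] = 12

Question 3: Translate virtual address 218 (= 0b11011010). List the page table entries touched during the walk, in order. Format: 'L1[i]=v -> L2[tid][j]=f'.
Answer: L1[6]=0 -> L2[0][3]=67

Derivation:
vaddr = 218 = 0b11011010
Split: l1_idx=6, l2_idx=3, offset=2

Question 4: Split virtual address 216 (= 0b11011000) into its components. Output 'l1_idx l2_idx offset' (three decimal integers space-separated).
Answer: 6 3 0

Derivation:
vaddr = 216 = 0b11011000
  top 3 bits -> l1_idx = 6
  next 2 bits -> l2_idx = 3
  bottom 3 bits -> offset = 0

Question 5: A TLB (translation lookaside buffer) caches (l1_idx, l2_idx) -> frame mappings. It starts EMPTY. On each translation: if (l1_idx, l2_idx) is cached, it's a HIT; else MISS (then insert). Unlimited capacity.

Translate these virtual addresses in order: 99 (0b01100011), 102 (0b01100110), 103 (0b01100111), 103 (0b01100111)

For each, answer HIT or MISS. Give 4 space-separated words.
vaddr=99: (3,0) not in TLB -> MISS, insert
vaddr=102: (3,0) in TLB -> HIT
vaddr=103: (3,0) in TLB -> HIT
vaddr=103: (3,0) in TLB -> HIT

Answer: MISS HIT HIT HIT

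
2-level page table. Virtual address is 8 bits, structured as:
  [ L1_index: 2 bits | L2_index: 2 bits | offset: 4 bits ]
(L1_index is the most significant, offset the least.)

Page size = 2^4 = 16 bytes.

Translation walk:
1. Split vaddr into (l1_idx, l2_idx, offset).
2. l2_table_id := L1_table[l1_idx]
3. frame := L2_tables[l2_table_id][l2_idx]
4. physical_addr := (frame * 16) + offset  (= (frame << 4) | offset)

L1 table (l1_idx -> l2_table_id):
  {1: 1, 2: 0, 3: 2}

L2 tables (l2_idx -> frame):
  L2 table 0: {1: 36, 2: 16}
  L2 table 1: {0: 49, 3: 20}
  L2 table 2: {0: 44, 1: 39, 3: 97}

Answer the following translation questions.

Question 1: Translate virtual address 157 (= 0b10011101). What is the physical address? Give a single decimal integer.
Answer: 589

Derivation:
vaddr = 157 = 0b10011101
Split: l1_idx=2, l2_idx=1, offset=13
L1[2] = 0
L2[0][1] = 36
paddr = 36 * 16 + 13 = 589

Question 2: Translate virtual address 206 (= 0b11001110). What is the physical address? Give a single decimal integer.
Answer: 718

Derivation:
vaddr = 206 = 0b11001110
Split: l1_idx=3, l2_idx=0, offset=14
L1[3] = 2
L2[2][0] = 44
paddr = 44 * 16 + 14 = 718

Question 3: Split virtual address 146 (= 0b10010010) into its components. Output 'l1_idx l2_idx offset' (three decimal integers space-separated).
Answer: 2 1 2

Derivation:
vaddr = 146 = 0b10010010
  top 2 bits -> l1_idx = 2
  next 2 bits -> l2_idx = 1
  bottom 4 bits -> offset = 2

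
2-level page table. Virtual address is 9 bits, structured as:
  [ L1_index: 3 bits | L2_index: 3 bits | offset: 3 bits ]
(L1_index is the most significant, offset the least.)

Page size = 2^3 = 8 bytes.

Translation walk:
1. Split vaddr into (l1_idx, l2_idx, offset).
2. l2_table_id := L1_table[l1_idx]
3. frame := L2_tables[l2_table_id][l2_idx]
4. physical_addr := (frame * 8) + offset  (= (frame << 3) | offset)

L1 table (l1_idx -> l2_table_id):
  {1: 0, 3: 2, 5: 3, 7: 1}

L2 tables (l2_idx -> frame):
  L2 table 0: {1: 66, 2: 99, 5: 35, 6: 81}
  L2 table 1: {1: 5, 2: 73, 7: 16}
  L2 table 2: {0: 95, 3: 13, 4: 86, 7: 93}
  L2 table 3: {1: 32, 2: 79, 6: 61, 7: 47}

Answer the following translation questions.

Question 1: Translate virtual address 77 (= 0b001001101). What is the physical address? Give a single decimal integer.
Answer: 533

Derivation:
vaddr = 77 = 0b001001101
Split: l1_idx=1, l2_idx=1, offset=5
L1[1] = 0
L2[0][1] = 66
paddr = 66 * 8 + 5 = 533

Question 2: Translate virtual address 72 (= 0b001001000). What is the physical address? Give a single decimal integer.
Answer: 528

Derivation:
vaddr = 72 = 0b001001000
Split: l1_idx=1, l2_idx=1, offset=0
L1[1] = 0
L2[0][1] = 66
paddr = 66 * 8 + 0 = 528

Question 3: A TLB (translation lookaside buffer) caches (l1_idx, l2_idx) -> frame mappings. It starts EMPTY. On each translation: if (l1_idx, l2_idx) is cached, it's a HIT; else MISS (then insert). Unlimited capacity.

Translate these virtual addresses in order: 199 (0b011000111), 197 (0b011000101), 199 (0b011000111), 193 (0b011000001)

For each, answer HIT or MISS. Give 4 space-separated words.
Answer: MISS HIT HIT HIT

Derivation:
vaddr=199: (3,0) not in TLB -> MISS, insert
vaddr=197: (3,0) in TLB -> HIT
vaddr=199: (3,0) in TLB -> HIT
vaddr=193: (3,0) in TLB -> HIT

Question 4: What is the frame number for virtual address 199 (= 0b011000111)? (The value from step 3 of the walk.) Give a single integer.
vaddr = 199: l1_idx=3, l2_idx=0
L1[3] = 2; L2[2][0] = 95

Answer: 95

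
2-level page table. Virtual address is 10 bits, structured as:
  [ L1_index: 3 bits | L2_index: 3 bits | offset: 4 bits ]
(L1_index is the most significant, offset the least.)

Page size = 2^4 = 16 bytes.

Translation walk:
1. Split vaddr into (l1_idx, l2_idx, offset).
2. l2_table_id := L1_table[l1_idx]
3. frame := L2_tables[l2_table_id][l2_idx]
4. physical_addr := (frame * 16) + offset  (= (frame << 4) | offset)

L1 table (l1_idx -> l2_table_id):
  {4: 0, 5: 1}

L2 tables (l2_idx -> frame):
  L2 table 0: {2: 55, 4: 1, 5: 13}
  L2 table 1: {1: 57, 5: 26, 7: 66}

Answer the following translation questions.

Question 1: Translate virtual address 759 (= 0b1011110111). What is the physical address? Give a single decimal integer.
vaddr = 759 = 0b1011110111
Split: l1_idx=5, l2_idx=7, offset=7
L1[5] = 1
L2[1][7] = 66
paddr = 66 * 16 + 7 = 1063

Answer: 1063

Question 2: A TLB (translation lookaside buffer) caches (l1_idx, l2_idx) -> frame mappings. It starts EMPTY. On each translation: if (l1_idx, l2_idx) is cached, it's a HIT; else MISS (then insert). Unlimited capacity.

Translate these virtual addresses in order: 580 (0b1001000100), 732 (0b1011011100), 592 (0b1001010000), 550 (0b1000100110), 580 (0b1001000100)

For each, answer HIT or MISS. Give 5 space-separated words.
Answer: MISS MISS MISS MISS HIT

Derivation:
vaddr=580: (4,4) not in TLB -> MISS, insert
vaddr=732: (5,5) not in TLB -> MISS, insert
vaddr=592: (4,5) not in TLB -> MISS, insert
vaddr=550: (4,2) not in TLB -> MISS, insert
vaddr=580: (4,4) in TLB -> HIT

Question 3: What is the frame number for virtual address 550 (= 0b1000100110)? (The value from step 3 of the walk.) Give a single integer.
vaddr = 550: l1_idx=4, l2_idx=2
L1[4] = 0; L2[0][2] = 55

Answer: 55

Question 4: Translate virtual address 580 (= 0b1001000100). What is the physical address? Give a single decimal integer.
vaddr = 580 = 0b1001000100
Split: l1_idx=4, l2_idx=4, offset=4
L1[4] = 0
L2[0][4] = 1
paddr = 1 * 16 + 4 = 20

Answer: 20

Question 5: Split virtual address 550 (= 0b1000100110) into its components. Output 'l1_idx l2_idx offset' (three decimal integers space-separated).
vaddr = 550 = 0b1000100110
  top 3 bits -> l1_idx = 4
  next 3 bits -> l2_idx = 2
  bottom 4 bits -> offset = 6

Answer: 4 2 6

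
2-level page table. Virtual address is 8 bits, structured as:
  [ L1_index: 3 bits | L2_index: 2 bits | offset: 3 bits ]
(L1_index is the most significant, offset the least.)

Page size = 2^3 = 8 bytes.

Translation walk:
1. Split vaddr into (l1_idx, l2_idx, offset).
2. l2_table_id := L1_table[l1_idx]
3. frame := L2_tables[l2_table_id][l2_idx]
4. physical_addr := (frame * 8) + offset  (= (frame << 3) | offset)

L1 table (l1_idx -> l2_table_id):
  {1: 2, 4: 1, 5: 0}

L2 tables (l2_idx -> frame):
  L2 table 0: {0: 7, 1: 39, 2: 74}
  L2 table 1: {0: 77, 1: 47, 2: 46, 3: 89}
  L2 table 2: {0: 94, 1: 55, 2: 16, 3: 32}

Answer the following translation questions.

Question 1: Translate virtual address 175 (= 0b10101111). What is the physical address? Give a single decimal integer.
Answer: 319

Derivation:
vaddr = 175 = 0b10101111
Split: l1_idx=5, l2_idx=1, offset=7
L1[5] = 0
L2[0][1] = 39
paddr = 39 * 8 + 7 = 319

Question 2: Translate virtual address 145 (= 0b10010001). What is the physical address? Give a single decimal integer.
Answer: 369

Derivation:
vaddr = 145 = 0b10010001
Split: l1_idx=4, l2_idx=2, offset=1
L1[4] = 1
L2[1][2] = 46
paddr = 46 * 8 + 1 = 369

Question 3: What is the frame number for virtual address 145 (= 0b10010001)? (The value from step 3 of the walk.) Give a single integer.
vaddr = 145: l1_idx=4, l2_idx=2
L1[4] = 1; L2[1][2] = 46

Answer: 46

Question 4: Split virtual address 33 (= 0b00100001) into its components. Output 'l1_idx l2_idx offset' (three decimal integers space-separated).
vaddr = 33 = 0b00100001
  top 3 bits -> l1_idx = 1
  next 2 bits -> l2_idx = 0
  bottom 3 bits -> offset = 1

Answer: 1 0 1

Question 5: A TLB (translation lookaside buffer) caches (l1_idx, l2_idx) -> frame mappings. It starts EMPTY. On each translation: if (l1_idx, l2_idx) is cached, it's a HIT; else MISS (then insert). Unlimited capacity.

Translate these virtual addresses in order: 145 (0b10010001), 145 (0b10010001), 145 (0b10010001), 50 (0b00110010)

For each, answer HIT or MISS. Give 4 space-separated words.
vaddr=145: (4,2) not in TLB -> MISS, insert
vaddr=145: (4,2) in TLB -> HIT
vaddr=145: (4,2) in TLB -> HIT
vaddr=50: (1,2) not in TLB -> MISS, insert

Answer: MISS HIT HIT MISS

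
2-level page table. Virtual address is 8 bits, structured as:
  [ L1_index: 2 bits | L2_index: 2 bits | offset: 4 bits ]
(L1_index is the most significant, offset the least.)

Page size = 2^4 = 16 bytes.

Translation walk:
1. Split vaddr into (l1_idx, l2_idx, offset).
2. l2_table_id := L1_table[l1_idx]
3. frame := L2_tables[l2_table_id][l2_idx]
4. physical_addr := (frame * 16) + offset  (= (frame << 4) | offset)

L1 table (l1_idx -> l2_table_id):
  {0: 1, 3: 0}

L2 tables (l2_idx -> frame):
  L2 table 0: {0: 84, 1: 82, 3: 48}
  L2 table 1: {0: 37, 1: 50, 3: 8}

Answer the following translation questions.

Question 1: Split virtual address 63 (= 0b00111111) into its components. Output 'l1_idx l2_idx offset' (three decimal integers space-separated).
Answer: 0 3 15

Derivation:
vaddr = 63 = 0b00111111
  top 2 bits -> l1_idx = 0
  next 2 bits -> l2_idx = 3
  bottom 4 bits -> offset = 15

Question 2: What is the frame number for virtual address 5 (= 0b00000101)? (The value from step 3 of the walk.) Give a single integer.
vaddr = 5: l1_idx=0, l2_idx=0
L1[0] = 1; L2[1][0] = 37

Answer: 37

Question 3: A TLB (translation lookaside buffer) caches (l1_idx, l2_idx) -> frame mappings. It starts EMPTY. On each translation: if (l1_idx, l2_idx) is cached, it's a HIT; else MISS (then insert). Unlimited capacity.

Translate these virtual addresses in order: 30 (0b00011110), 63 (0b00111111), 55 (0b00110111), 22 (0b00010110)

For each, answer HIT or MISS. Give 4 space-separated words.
Answer: MISS MISS HIT HIT

Derivation:
vaddr=30: (0,1) not in TLB -> MISS, insert
vaddr=63: (0,3) not in TLB -> MISS, insert
vaddr=55: (0,3) in TLB -> HIT
vaddr=22: (0,1) in TLB -> HIT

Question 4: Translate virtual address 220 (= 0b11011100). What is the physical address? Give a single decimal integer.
Answer: 1324

Derivation:
vaddr = 220 = 0b11011100
Split: l1_idx=3, l2_idx=1, offset=12
L1[3] = 0
L2[0][1] = 82
paddr = 82 * 16 + 12 = 1324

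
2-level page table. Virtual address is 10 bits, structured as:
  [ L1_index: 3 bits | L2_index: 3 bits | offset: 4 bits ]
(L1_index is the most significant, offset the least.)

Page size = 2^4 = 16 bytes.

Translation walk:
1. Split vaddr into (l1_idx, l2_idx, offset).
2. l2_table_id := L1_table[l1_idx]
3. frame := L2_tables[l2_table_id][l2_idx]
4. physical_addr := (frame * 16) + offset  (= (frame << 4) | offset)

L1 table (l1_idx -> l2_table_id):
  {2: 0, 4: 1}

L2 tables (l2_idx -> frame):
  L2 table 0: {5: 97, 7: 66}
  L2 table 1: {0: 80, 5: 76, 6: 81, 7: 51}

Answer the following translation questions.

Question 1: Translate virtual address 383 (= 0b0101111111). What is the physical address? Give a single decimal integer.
vaddr = 383 = 0b0101111111
Split: l1_idx=2, l2_idx=7, offset=15
L1[2] = 0
L2[0][7] = 66
paddr = 66 * 16 + 15 = 1071

Answer: 1071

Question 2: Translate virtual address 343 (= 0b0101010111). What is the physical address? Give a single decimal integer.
vaddr = 343 = 0b0101010111
Split: l1_idx=2, l2_idx=5, offset=7
L1[2] = 0
L2[0][5] = 97
paddr = 97 * 16 + 7 = 1559

Answer: 1559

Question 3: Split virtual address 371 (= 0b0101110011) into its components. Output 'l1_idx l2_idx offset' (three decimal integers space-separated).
Answer: 2 7 3

Derivation:
vaddr = 371 = 0b0101110011
  top 3 bits -> l1_idx = 2
  next 3 bits -> l2_idx = 7
  bottom 4 bits -> offset = 3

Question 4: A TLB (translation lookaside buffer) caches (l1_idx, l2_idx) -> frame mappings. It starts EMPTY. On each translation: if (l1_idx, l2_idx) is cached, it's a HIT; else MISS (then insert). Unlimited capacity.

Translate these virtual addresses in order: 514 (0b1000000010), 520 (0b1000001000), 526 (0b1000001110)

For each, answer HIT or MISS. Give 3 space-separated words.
vaddr=514: (4,0) not in TLB -> MISS, insert
vaddr=520: (4,0) in TLB -> HIT
vaddr=526: (4,0) in TLB -> HIT

Answer: MISS HIT HIT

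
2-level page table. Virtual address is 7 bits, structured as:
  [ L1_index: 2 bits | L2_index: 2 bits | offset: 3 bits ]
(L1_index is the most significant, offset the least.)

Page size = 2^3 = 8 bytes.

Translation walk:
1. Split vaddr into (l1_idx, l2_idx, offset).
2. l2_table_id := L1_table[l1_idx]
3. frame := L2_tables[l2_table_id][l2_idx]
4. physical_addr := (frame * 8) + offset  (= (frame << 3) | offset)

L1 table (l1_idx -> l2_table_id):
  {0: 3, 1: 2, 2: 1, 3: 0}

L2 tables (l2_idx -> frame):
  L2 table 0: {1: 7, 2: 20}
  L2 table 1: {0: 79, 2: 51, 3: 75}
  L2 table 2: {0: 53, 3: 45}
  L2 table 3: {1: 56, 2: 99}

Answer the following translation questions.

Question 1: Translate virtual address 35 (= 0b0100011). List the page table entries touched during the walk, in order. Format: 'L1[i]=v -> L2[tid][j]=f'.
Answer: L1[1]=2 -> L2[2][0]=53

Derivation:
vaddr = 35 = 0b0100011
Split: l1_idx=1, l2_idx=0, offset=3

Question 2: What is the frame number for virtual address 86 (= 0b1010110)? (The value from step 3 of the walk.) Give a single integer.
Answer: 51

Derivation:
vaddr = 86: l1_idx=2, l2_idx=2
L1[2] = 1; L2[1][2] = 51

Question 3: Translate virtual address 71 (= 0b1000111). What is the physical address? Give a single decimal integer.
vaddr = 71 = 0b1000111
Split: l1_idx=2, l2_idx=0, offset=7
L1[2] = 1
L2[1][0] = 79
paddr = 79 * 8 + 7 = 639

Answer: 639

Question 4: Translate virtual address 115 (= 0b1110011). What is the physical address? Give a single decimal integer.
Answer: 163

Derivation:
vaddr = 115 = 0b1110011
Split: l1_idx=3, l2_idx=2, offset=3
L1[3] = 0
L2[0][2] = 20
paddr = 20 * 8 + 3 = 163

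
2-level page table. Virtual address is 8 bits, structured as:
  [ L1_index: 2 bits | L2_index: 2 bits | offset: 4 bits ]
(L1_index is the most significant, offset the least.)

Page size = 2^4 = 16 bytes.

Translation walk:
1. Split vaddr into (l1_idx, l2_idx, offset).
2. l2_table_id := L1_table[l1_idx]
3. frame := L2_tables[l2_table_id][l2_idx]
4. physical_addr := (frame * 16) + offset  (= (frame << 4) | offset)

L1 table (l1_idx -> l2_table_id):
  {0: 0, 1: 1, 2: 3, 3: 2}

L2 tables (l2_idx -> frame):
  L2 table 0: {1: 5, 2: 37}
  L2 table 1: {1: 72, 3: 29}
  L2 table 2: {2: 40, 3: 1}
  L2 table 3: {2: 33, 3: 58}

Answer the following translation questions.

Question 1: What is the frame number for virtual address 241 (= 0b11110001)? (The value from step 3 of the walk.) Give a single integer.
Answer: 1

Derivation:
vaddr = 241: l1_idx=3, l2_idx=3
L1[3] = 2; L2[2][3] = 1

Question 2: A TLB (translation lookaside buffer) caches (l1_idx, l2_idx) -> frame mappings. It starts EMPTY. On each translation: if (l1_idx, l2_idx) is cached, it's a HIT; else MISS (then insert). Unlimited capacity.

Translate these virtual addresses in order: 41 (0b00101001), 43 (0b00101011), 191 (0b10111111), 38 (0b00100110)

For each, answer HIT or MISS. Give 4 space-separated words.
Answer: MISS HIT MISS HIT

Derivation:
vaddr=41: (0,2) not in TLB -> MISS, insert
vaddr=43: (0,2) in TLB -> HIT
vaddr=191: (2,3) not in TLB -> MISS, insert
vaddr=38: (0,2) in TLB -> HIT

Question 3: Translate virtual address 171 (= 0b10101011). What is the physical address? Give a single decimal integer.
Answer: 539

Derivation:
vaddr = 171 = 0b10101011
Split: l1_idx=2, l2_idx=2, offset=11
L1[2] = 3
L2[3][2] = 33
paddr = 33 * 16 + 11 = 539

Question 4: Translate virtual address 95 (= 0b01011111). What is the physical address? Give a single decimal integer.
vaddr = 95 = 0b01011111
Split: l1_idx=1, l2_idx=1, offset=15
L1[1] = 1
L2[1][1] = 72
paddr = 72 * 16 + 15 = 1167

Answer: 1167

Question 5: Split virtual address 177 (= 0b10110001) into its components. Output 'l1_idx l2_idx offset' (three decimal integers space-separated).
vaddr = 177 = 0b10110001
  top 2 bits -> l1_idx = 2
  next 2 bits -> l2_idx = 3
  bottom 4 bits -> offset = 1

Answer: 2 3 1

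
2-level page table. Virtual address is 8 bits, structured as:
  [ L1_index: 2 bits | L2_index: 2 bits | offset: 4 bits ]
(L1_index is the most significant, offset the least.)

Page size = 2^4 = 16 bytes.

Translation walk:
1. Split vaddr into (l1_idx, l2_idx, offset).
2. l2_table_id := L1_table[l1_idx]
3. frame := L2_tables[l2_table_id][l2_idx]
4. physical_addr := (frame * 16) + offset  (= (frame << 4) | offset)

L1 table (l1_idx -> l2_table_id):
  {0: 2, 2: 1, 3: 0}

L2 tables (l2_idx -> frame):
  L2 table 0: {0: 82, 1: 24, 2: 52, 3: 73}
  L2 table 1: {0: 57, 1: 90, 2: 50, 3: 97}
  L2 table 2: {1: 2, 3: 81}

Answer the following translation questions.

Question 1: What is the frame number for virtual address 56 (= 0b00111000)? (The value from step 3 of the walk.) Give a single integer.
vaddr = 56: l1_idx=0, l2_idx=3
L1[0] = 2; L2[2][3] = 81

Answer: 81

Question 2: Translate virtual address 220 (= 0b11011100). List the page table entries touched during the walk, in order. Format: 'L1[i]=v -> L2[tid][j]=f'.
Answer: L1[3]=0 -> L2[0][1]=24

Derivation:
vaddr = 220 = 0b11011100
Split: l1_idx=3, l2_idx=1, offset=12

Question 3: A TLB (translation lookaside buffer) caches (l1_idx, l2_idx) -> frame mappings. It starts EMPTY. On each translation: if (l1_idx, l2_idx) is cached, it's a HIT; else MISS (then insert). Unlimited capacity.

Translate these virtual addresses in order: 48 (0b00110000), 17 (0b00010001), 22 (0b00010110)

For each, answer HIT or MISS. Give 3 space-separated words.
Answer: MISS MISS HIT

Derivation:
vaddr=48: (0,3) not in TLB -> MISS, insert
vaddr=17: (0,1) not in TLB -> MISS, insert
vaddr=22: (0,1) in TLB -> HIT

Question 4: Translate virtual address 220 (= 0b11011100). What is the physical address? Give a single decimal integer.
Answer: 396

Derivation:
vaddr = 220 = 0b11011100
Split: l1_idx=3, l2_idx=1, offset=12
L1[3] = 0
L2[0][1] = 24
paddr = 24 * 16 + 12 = 396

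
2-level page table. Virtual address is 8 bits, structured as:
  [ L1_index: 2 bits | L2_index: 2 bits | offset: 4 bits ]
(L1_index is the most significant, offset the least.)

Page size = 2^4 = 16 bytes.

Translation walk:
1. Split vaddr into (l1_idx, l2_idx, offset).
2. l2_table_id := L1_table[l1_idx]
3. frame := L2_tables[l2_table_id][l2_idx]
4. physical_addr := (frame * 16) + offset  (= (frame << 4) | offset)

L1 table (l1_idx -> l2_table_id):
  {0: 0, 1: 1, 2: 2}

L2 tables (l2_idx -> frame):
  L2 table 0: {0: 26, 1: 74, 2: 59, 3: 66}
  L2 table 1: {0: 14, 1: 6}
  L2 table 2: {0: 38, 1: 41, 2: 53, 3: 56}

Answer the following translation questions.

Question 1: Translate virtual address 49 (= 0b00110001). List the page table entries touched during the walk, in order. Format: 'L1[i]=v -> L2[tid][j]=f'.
vaddr = 49 = 0b00110001
Split: l1_idx=0, l2_idx=3, offset=1

Answer: L1[0]=0 -> L2[0][3]=66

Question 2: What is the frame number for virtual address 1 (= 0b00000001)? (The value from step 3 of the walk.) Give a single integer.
vaddr = 1: l1_idx=0, l2_idx=0
L1[0] = 0; L2[0][0] = 26

Answer: 26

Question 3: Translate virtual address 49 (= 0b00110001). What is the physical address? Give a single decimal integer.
vaddr = 49 = 0b00110001
Split: l1_idx=0, l2_idx=3, offset=1
L1[0] = 0
L2[0][3] = 66
paddr = 66 * 16 + 1 = 1057

Answer: 1057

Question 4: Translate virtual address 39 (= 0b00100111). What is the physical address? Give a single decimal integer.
vaddr = 39 = 0b00100111
Split: l1_idx=0, l2_idx=2, offset=7
L1[0] = 0
L2[0][2] = 59
paddr = 59 * 16 + 7 = 951

Answer: 951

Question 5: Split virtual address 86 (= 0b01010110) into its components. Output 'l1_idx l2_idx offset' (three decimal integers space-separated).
vaddr = 86 = 0b01010110
  top 2 bits -> l1_idx = 1
  next 2 bits -> l2_idx = 1
  bottom 4 bits -> offset = 6

Answer: 1 1 6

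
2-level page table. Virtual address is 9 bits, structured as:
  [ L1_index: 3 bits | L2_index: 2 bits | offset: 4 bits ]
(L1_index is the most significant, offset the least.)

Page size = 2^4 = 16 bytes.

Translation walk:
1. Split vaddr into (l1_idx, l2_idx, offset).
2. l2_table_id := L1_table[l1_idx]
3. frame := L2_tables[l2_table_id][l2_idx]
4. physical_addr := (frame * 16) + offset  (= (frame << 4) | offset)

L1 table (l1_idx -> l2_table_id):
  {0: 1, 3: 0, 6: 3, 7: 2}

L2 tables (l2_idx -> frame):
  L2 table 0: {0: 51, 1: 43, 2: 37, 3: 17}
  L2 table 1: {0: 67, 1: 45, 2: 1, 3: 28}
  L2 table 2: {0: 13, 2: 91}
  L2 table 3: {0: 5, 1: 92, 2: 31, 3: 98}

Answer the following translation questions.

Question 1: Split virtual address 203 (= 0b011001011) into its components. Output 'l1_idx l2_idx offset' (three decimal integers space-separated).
Answer: 3 0 11

Derivation:
vaddr = 203 = 0b011001011
  top 3 bits -> l1_idx = 3
  next 2 bits -> l2_idx = 0
  bottom 4 bits -> offset = 11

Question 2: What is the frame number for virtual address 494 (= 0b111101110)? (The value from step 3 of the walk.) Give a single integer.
Answer: 91

Derivation:
vaddr = 494: l1_idx=7, l2_idx=2
L1[7] = 2; L2[2][2] = 91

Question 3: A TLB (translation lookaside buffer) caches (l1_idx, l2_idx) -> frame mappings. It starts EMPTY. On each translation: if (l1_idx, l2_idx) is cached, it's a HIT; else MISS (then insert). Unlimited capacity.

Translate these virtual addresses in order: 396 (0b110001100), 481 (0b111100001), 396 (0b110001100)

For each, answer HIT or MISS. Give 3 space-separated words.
vaddr=396: (6,0) not in TLB -> MISS, insert
vaddr=481: (7,2) not in TLB -> MISS, insert
vaddr=396: (6,0) in TLB -> HIT

Answer: MISS MISS HIT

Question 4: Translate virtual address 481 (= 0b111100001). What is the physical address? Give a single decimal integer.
Answer: 1457

Derivation:
vaddr = 481 = 0b111100001
Split: l1_idx=7, l2_idx=2, offset=1
L1[7] = 2
L2[2][2] = 91
paddr = 91 * 16 + 1 = 1457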